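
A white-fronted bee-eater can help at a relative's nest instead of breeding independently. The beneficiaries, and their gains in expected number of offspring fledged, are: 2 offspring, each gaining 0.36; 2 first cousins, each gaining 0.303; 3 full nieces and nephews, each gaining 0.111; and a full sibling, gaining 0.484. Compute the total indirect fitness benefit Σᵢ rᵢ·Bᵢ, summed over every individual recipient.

0.761

r to an offspring = 0.5 (one parent–offspring link: r = (1/2)^1 = 1/2).
r to a first cousin = 1/8 (first cousins share one grandparent pair — two paths of length 4: r = 2·(1/2)^4 = 1/8).
r to a full niece or nephew = 0.25 (full aunt/uncle↔niece/nephew: two paths of length 3 through the shared grandparent pair: r = 2·(1/2)^3 = 1/4).
r to a full sibling = 1/2 (full sibs share both parents — two paths of length 2: r = 2·(1/2)^2 = 1/2).
Summing one r·B term per recipient: 2·0.5·0.36 + 2·0.125·0.303 + 3·0.25·0.111 + 1·0.5·0.484 = 0.761.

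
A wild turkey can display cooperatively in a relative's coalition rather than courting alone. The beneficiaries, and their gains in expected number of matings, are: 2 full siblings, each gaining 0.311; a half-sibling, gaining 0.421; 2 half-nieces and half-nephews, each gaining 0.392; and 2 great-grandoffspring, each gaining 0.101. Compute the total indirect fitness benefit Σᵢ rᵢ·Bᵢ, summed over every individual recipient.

0.5395

r to a full sibling = 1/2 (full sibs share both parents — two paths of length 2: r = 2·(1/2)^2 = 1/2).
r to a half-sibling = 0.25 (half-sibs share one parent — one path of length 2: r = (1/2)^2 = 1/4).
r to a half-niece or half-nephew = 0.125 (half-aunt/uncle↔niece/nephew: one path of length 3: r = (1/2)^3 = 1/8).
r to a great-grandoffspring = 1/8 (three parent–offspring links: r = (1/2)^3 = 1/8).
Summing one r·B term per recipient: 2·0.5·0.311 + 1·0.25·0.421 + 2·0.125·0.392 + 2·0.125·0.101 = 0.5395.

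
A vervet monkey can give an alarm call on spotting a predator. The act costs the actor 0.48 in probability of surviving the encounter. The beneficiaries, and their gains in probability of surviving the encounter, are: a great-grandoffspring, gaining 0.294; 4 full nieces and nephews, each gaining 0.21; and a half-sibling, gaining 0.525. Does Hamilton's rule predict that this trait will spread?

Hamilton's rule: the trait is favored when the sum of r·B over every recipient exceeds the actor's cost C.
r to a great-grandoffspring = 0.125 (three parent–offspring links: r = (1/2)^3 = 1/8).
r to a full niece or nephew = 0.25 (full aunt/uncle↔niece/nephew: two paths of length 3 through the shared grandparent pair: r = 2·(1/2)^3 = 1/4).
r to a half-sibling = 1/4 (half-sibs share one parent — one path of length 2: r = (1/2)^2 = 1/4).
Summing one r·B term per recipient: 1·0.125·0.294 + 4·0.25·0.21 + 1·0.25·0.525 = 0.378.
0.378 < 0.48: the indirect benefit is less than the cost.

No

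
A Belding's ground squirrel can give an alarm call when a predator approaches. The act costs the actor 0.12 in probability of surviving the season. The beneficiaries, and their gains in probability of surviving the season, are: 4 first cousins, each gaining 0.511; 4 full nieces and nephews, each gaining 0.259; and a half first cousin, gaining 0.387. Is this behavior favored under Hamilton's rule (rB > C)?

Hamilton's rule: the trait is favored when the sum of r·B over every recipient exceeds the actor's cost C.
r to a first cousin = 1/8 (first cousins share one grandparent pair — two paths of length 4: r = 2·(1/2)^4 = 1/8).
r to a full niece or nephew = 0.25 (full aunt/uncle↔niece/nephew: two paths of length 3 through the shared grandparent pair: r = 2·(1/2)^3 = 1/4).
r to a half first cousin = 1/16 (half first cousins share one grandparent — one path of length 4: r = (1/2)^4 = 1/16).
Summing one r·B term per recipient: 4·0.125·0.511 + 4·0.25·0.259 + 1·0.0625·0.387 = 0.5386875.
0.5386875 > 0.12: the indirect benefit exceeds the cost.

Yes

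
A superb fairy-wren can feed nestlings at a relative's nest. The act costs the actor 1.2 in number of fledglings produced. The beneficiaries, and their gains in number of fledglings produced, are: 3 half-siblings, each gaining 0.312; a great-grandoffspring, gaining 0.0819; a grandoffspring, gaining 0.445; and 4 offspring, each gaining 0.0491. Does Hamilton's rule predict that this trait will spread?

No

Hamilton's rule: the trait is favored when the sum of r·B over every recipient exceeds the actor's cost C.
r to a half-sibling = 0.25 (half-sibs share one parent — one path of length 2: r = (1/2)^2 = 1/4).
r to a great-grandoffspring = 1/8 (three parent–offspring links: r = (1/2)^3 = 1/8).
r to a grandoffspring = 0.25 (two parent–offspring links: r = (1/2)^2 = 1/4).
r to an offspring = 1/2 (one parent–offspring link: r = (1/2)^1 = 1/2).
Summing one r·B term per recipient: 3·0.25·0.312 + 1·0.125·0.0819 + 1·0.25·0.445 + 4·0.5·0.0491 = 0.4536875.
0.4536875 < 1.2: the indirect benefit is less than the cost.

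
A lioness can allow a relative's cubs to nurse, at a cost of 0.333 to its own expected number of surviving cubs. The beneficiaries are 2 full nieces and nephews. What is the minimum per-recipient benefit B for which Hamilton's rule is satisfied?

r to a full niece or nephew = 0.25 (full aunt/uncle↔niece/nephew: two paths of length 3 through the shared grandparent pair: r = 2·(1/2)^3 = 1/4).
Hamilton's rule with n recipients of equal r: n·r·B > C, so B > C/(n·r) = 0.333/(2·0.25) = 0.666.

0.666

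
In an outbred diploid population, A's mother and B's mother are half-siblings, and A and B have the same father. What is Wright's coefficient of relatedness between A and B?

0.3125

Wright's path rule: contributions from independent ancestry routes add.
A and B are related in two ways: half first cousins through their mothers (r = 1/16) and half-sibs through their shared father (r = 1/4).
r = 1/16 + 1/4 = 0.3125.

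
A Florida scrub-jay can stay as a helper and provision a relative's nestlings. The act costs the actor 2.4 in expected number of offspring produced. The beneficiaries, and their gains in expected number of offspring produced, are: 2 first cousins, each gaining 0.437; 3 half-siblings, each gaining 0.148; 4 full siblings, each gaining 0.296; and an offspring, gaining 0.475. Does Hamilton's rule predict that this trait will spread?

Hamilton's rule: the trait is favored when the sum of r·B over every recipient exceeds the actor's cost C.
r to a first cousin = 1/8 (first cousins share one grandparent pair — two paths of length 4: r = 2·(1/2)^4 = 1/8).
r to a half-sibling = 0.25 (half-sibs share one parent — one path of length 2: r = (1/2)^2 = 1/4).
r to a full sibling = 1/2 (full sibs share both parents — two paths of length 2: r = 2·(1/2)^2 = 1/2).
r to an offspring = 1/2 (one parent–offspring link: r = (1/2)^1 = 1/2).
Summing one r·B term per recipient: 2·0.125·0.437 + 3·0.25·0.148 + 4·0.5·0.296 + 1·0.5·0.475 = 1.04975.
1.04975 < 2.4: the indirect benefit is less than the cost.

No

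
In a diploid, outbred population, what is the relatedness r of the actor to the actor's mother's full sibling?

0.25

Each parent–offspring link contributes a factor of 1/2, and independent paths through distinct common ancestors add.
Full aunt/uncle↔niece/nephew: two paths of length 3 through the shared grandparent pair: r = 2·(1/2)^3 = 1/4.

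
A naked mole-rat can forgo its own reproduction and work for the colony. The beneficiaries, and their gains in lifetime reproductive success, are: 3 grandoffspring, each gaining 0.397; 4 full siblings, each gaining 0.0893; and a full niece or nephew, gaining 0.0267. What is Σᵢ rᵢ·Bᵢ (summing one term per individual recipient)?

r to a grandoffspring = 1/4 (two parent–offspring links: r = (1/2)^2 = 1/4).
r to a full sibling = 0.5 (full sibs share both parents — two paths of length 2: r = 2·(1/2)^2 = 1/2).
r to a full niece or nephew = 0.25 (full aunt/uncle↔niece/nephew: two paths of length 3 through the shared grandparent pair: r = 2·(1/2)^3 = 1/4).
Summing one r·B term per recipient: 3·0.25·0.397 + 4·0.5·0.0893 + 1·0.25·0.0267 = 0.483025.

0.483025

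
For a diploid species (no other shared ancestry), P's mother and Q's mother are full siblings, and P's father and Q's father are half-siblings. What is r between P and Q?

0.1875

With two independent routes of shared ancestry, r is the sum of the two contributions.
P and Q are related in two ways: first cousins through their mothers (r = 1/8) and half first cousins through their fathers (r = 1/16).
r = 1/8 + 1/16 = 0.1875.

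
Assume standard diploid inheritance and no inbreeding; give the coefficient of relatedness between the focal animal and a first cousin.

First cousins share one grandparent pair — two paths of length 4: r = 2·(1/2)^4 = 1/8.

0.125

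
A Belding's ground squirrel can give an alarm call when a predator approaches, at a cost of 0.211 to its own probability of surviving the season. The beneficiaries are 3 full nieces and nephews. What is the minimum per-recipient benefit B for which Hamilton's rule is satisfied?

r to a full niece or nephew = 0.25 (full aunt/uncle↔niece/nephew: two paths of length 3 through the shared grandparent pair: r = 2·(1/2)^3 = 1/4).
Hamilton's rule with n recipients of equal r: n·r·B > C, so B > C/(n·r) = 0.211/(3·0.25) = 0.2813.

0.2813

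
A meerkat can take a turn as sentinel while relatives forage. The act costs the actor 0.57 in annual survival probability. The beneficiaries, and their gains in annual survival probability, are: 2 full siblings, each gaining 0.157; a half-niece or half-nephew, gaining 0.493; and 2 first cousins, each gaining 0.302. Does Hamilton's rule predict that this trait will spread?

No

Hamilton's rule: the trait is favored when the sum of r·B over every recipient exceeds the actor's cost C.
r to a full sibling = 1/2 (full sibs share both parents — two paths of length 2: r = 2·(1/2)^2 = 1/2).
r to a half-niece or half-nephew = 0.125 (half-aunt/uncle↔niece/nephew: one path of length 3: r = (1/2)^3 = 1/8).
r to a first cousin = 0.125 (first cousins share one grandparent pair — two paths of length 4: r = 2·(1/2)^4 = 1/8).
Summing one r·B term per recipient: 2·0.5·0.157 + 1·0.125·0.493 + 2·0.125·0.302 = 0.294125.
0.294125 < 0.57: the indirect benefit is less than the cost.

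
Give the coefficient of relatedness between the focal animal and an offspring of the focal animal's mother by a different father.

Each parent–offspring link contributes a factor of 1/2, and independent paths through distinct common ancestors add.
Half-sibs share one parent — one path of length 2: r = (1/2)^2 = 1/4.

0.25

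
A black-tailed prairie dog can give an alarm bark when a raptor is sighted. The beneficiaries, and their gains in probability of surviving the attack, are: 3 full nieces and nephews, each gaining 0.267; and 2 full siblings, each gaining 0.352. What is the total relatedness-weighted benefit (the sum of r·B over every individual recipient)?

r to a full niece or nephew = 0.25 (full aunt/uncle↔niece/nephew: two paths of length 3 through the shared grandparent pair: r = 2·(1/2)^3 = 1/4).
r to a full sibling = 0.5 (full sibs share both parents — two paths of length 2: r = 2·(1/2)^2 = 1/2).
Summing one r·B term per recipient: 3·0.25·0.267 + 2·0.5·0.352 = 0.55225.

0.55225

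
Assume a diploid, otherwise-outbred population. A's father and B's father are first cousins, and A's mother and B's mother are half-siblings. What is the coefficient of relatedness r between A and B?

Relatedness sums over independent paths through distinct common ancestors.
A and B are related in two ways: second cousins through their fathers (r = 1/32) and half first cousins through their mothers (r = 1/16).
r = 1/32 + 1/16 = 0.09375.

0.09375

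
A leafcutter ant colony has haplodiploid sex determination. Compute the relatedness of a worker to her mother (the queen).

0.5

One meiotic link between diploid queen and diploid daughter: r = 1/2.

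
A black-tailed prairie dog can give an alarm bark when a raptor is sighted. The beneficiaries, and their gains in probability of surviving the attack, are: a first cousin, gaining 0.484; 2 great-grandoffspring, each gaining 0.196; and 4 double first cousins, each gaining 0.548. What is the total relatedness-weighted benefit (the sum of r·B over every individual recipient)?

0.6575

r to a first cousin = 0.125 (first cousins share one grandparent pair — two paths of length 4: r = 2·(1/2)^4 = 1/8).
r to a great-grandoffspring = 1/8 (three parent–offspring links: r = (1/2)^3 = 1/8).
r to a double first cousin = 0.25 (double first cousins share both grandparent pairs — four paths of length 4: r = 4·(1/2)^4 = 1/4).
Summing one r·B term per recipient: 1·0.125·0.484 + 2·0.125·0.196 + 4·0.25·0.548 = 0.6575.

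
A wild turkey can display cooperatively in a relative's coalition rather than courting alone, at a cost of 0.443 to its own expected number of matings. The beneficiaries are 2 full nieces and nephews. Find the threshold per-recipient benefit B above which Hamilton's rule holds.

0.886

r to a full niece or nephew = 0.25 (full aunt/uncle↔niece/nephew: two paths of length 3 through the shared grandparent pair: r = 2·(1/2)^3 = 1/4).
Hamilton's rule with n recipients of equal r: n·r·B > C, so B > C/(n·r) = 0.443/(2·0.25) = 0.886.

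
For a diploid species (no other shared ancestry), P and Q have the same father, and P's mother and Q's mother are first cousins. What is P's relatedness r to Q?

With two independent routes of shared ancestry, r is the sum of the two contributions.
P and Q are related in two ways: half-sibs through their shared father (r = 1/4) and second cousins through their mothers (r = 1/32).
r = 1/4 + 1/32 = 9/32 = 0.28125.

0.28125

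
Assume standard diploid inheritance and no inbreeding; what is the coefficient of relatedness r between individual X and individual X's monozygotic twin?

1

Each parent–offspring link contributes a factor of 1/2, and independent paths through distinct common ancestors add.
Monozygotic twins share every allele identical by descent: r = 1.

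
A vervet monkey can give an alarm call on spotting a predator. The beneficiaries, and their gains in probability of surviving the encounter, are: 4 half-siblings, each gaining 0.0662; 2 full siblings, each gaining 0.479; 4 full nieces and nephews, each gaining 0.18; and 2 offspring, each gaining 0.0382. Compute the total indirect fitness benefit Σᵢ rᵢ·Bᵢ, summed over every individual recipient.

0.7634

r to a half-sibling = 1/4 (half-sibs share one parent — one path of length 2: r = (1/2)^2 = 1/4).
r to a full sibling = 1/2 (full sibs share both parents — two paths of length 2: r = 2·(1/2)^2 = 1/2).
r to a full niece or nephew = 1/4 (full aunt/uncle↔niece/nephew: two paths of length 3 through the shared grandparent pair: r = 2·(1/2)^3 = 1/4).
r to an offspring = 0.5 (one parent–offspring link: r = (1/2)^1 = 1/2).
Summing one r·B term per recipient: 4·0.25·0.0662 + 2·0.5·0.479 + 4·0.25·0.18 + 2·0.5·0.0382 = 0.7634.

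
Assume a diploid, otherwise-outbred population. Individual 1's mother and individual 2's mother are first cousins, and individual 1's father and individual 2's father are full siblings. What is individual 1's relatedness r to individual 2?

With two independent routes of shared ancestry, r is the sum of the two contributions.
Individual 1 and individual 2 are related in two ways: second cousins through their mothers (r = 1/32) and first cousins through their fathers (r = 1/8).
r = 1/32 + 1/8 = 0.15625.

0.15625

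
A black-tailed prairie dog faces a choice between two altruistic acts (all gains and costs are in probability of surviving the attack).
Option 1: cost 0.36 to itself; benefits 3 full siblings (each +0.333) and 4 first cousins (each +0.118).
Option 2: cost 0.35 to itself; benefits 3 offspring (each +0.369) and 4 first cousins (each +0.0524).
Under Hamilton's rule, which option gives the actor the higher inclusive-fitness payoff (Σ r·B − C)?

Option 2

Option 1: r to a full sibling = 0.5.
Option 1: r to a first cousin = 0.125.
Option 1: Σ r·B − C = (3·0.5·0.333 + 4·0.125·0.118) − 0.36 = 0.1985.
Option 2: r to an offspring = 0.5.
Option 2: r to a first cousin = 0.125.
Option 2: Σ r·B − C = (3·0.5·0.369 + 4·0.125·0.0524) − 0.35 = 0.2297.
Option 2 has the higher net inclusive-fitness payoff.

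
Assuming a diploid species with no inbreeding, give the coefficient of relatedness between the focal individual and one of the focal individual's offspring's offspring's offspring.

Each parent–offspring link contributes a factor of 1/2, and independent paths through distinct common ancestors add.
Three parent–offspring links: r = (1/2)^3 = 1/8.

0.125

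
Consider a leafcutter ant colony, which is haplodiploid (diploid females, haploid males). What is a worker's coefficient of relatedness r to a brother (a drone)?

Her haploid brother carries none of their father's genes and a random half of their mother's genome; that half matches the maternal half of her own genome with probability 1/2: r = 1/2 · 1/2 = 1/4.

0.25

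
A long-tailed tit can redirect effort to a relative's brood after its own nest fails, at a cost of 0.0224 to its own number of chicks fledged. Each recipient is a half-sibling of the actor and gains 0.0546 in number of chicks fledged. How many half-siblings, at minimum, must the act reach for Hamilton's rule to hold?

2

r to a half-sibling = 0.25 (half-sibs share one parent — one path of length 2: r = (1/2)^2 = 1/4).
Hamilton's rule: n·r·B > C  ⇒  n > C/(r·B) = 0.0224/(0.25·0.0546) = 1.641.
The smallest integer exceeding 1.641 is 2.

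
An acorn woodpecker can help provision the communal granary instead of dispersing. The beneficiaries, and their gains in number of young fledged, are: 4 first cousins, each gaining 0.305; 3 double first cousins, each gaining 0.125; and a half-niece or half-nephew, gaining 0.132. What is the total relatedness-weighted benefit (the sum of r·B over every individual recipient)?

0.26275

r to a first cousin = 1/8 (first cousins share one grandparent pair — two paths of length 4: r = 2·(1/2)^4 = 1/8).
r to a double first cousin = 1/4 (double first cousins share both grandparent pairs — four paths of length 4: r = 4·(1/2)^4 = 1/4).
r to a half-niece or half-nephew = 0.125 (half-aunt/uncle↔niece/nephew: one path of length 3: r = (1/2)^3 = 1/8).
Summing one r·B term per recipient: 4·0.125·0.305 + 3·0.25·0.125 + 1·0.125·0.132 = 0.26275.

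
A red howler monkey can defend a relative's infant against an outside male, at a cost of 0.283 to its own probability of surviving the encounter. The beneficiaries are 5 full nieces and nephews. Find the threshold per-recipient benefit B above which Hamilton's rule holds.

r to a full niece or nephew = 0.25 (full aunt/uncle↔niece/nephew: two paths of length 3 through the shared grandparent pair: r = 2·(1/2)^3 = 1/4).
Hamilton's rule with n recipients of equal r: n·r·B > C, so B > C/(n·r) = 0.283/(5·0.25) = 0.2264.

0.2264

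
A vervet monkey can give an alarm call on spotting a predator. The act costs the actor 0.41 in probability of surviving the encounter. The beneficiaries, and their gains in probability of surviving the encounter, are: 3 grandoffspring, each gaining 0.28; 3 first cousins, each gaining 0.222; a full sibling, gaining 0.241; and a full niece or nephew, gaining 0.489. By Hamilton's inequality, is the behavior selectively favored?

Yes

Hamilton's rule: the trait is favored when the sum of r·B over every recipient exceeds the actor's cost C.
r to a grandoffspring = 0.25 (two parent–offspring links: r = (1/2)^2 = 1/4).
r to a first cousin = 1/8 (first cousins share one grandparent pair — two paths of length 4: r = 2·(1/2)^4 = 1/8).
r to a full sibling = 0.5 (full sibs share both parents — two paths of length 2: r = 2·(1/2)^2 = 1/2).
r to a full niece or nephew = 0.25 (full aunt/uncle↔niece/nephew: two paths of length 3 through the shared grandparent pair: r = 2·(1/2)^3 = 1/4).
Summing one r·B term per recipient: 3·0.25·0.28 + 3·0.125·0.222 + 1·0.5·0.241 + 1·0.25·0.489 = 0.536.
0.536 > 0.41: the indirect benefit exceeds the cost.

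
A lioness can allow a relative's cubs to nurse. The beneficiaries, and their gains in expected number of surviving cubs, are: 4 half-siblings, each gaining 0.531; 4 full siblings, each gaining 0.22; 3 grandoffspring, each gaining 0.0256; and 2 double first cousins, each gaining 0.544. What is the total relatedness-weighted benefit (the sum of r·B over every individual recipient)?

r to a half-sibling = 1/4 (half-sibs share one parent — one path of length 2: r = (1/2)^2 = 1/4).
r to a full sibling = 1/2 (full sibs share both parents — two paths of length 2: r = 2·(1/2)^2 = 1/2).
r to a grandoffspring = 0.25 (two parent–offspring links: r = (1/2)^2 = 1/4).
r to a double first cousin = 0.25 (double first cousins share both grandparent pairs — four paths of length 4: r = 4·(1/2)^4 = 1/4).
Summing one r·B term per recipient: 4·0.25·0.531 + 4·0.5·0.22 + 3·0.25·0.0256 + 2·0.25·0.544 = 1.2622.

1.2622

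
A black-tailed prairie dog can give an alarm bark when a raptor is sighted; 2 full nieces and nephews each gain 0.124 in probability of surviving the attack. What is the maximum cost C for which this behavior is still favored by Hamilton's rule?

r to a full niece or nephew = 1/4 (full aunt/uncle↔niece/nephew: two paths of length 3 through the shared grandparent pair: r = 2·(1/2)^3 = 1/4).
Hamilton's rule: n·r·B > C, so the trait is favored while C < n·r·B = 2·0.25·0.124 = 0.062.

0.062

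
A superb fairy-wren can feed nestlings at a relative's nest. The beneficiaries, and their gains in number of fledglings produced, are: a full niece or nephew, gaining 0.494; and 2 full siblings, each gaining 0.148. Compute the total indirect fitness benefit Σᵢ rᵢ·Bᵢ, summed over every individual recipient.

0.2715

r to a full niece or nephew = 1/4 (full aunt/uncle↔niece/nephew: two paths of length 3 through the shared grandparent pair: r = 2·(1/2)^3 = 1/4).
r to a full sibling = 0.5 (full sibs share both parents — two paths of length 2: r = 2·(1/2)^2 = 1/2).
Summing one r·B term per recipient: 1·0.25·0.494 + 2·0.5·0.148 = 0.2715.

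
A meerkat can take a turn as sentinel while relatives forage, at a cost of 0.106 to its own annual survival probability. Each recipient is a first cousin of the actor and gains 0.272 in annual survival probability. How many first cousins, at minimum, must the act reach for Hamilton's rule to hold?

4

r to a first cousin = 1/8 (first cousins share one grandparent pair — two paths of length 4: r = 2·(1/2)^4 = 1/8).
Hamilton's rule: n·r·B > C  ⇒  n > C/(r·B) = 0.106/(0.125·0.272) = 3.118.
The smallest integer exceeding 3.118 is 4.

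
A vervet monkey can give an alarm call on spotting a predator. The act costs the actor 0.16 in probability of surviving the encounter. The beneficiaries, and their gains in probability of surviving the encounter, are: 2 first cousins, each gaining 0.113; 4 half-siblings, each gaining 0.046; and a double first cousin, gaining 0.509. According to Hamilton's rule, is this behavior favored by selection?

Yes

Hamilton's rule: the trait is favored when the sum of r·B over every recipient exceeds the actor's cost C.
r to a first cousin = 1/8 (first cousins share one grandparent pair — two paths of length 4: r = 2·(1/2)^4 = 1/8).
r to a half-sibling = 0.25 (half-sibs share one parent — one path of length 2: r = (1/2)^2 = 1/4).
r to a double first cousin = 1/4 (double first cousins share both grandparent pairs — four paths of length 4: r = 4·(1/2)^4 = 1/4).
Summing one r·B term per recipient: 2·0.125·0.113 + 4·0.25·0.046 + 1·0.25·0.509 = 0.2015.
0.2015 > 0.16: the indirect benefit exceeds the cost.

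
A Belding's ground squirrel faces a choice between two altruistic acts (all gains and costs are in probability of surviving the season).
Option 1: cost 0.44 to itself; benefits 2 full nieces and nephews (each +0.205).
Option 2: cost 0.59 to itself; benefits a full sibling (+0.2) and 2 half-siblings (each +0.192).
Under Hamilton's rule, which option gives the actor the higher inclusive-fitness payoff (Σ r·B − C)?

Option 1

Option 1: r to a full niece or nephew = 0.25.
Option 1: Σ r·B − C = (2·0.25·0.205) − 0.44 = -0.3375.
Option 2: r to a full sibling = 0.5.
Option 2: r to a half-sibling = 0.25.
Option 2: Σ r·B − C = (1·0.5·0.2 + 2·0.25·0.192) − 0.59 = -0.394.
Option 1 has the higher net inclusive-fitness payoff.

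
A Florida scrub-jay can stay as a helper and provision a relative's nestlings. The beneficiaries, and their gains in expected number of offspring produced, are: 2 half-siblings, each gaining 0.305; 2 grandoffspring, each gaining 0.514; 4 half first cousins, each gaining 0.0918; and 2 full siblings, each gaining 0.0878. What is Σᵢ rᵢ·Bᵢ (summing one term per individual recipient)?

0.52025

r to a half-sibling = 0.25 (half-sibs share one parent — one path of length 2: r = (1/2)^2 = 1/4).
r to a grandoffspring = 0.25 (two parent–offspring links: r = (1/2)^2 = 1/4).
r to a half first cousin = 0.0625 (half first cousins share one grandparent — one path of length 4: r = (1/2)^4 = 1/16).
r to a full sibling = 0.5 (full sibs share both parents — two paths of length 2: r = 2·(1/2)^2 = 1/2).
Summing one r·B term per recipient: 2·0.25·0.305 + 2·0.25·0.514 + 4·0.0625·0.0918 + 2·0.5·0.0878 = 0.52025.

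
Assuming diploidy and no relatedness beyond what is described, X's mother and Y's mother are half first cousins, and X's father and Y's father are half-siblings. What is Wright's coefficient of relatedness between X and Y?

Independent pedigree routes through distinct common ancestors add.
X and Y are related in two ways: half second cousins through their mothers (r = 1/64) and half first cousins through their fathers (r = 1/16).
r = 1/64 + 1/16 = 0.078125.

0.078125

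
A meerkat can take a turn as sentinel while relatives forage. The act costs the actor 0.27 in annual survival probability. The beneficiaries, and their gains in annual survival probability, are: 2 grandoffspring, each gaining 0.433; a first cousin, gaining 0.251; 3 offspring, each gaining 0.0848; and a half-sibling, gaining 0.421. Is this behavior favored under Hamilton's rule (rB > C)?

Yes

Hamilton's rule: the trait is favored when the sum of r·B over every recipient exceeds the actor's cost C.
r to a grandoffspring = 0.25 (two parent–offspring links: r = (1/2)^2 = 1/4).
r to a first cousin = 1/8 (first cousins share one grandparent pair — two paths of length 4: r = 2·(1/2)^4 = 1/8).
r to an offspring = 0.5 (one parent–offspring link: r = (1/2)^1 = 1/2).
r to a half-sibling = 0.25 (half-sibs share one parent — one path of length 2: r = (1/2)^2 = 1/4).
Summing one r·B term per recipient: 2·0.25·0.433 + 1·0.125·0.251 + 3·0.5·0.0848 + 1·0.25·0.421 = 0.480325.
0.480325 > 0.27: the indirect benefit exceeds the cost.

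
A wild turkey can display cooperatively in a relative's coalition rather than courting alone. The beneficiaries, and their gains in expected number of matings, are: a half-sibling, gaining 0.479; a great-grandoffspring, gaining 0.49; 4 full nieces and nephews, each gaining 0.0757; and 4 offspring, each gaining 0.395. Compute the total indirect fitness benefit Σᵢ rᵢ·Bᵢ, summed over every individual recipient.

r to a half-sibling = 0.25 (half-sibs share one parent — one path of length 2: r = (1/2)^2 = 1/4).
r to a great-grandoffspring = 1/8 (three parent–offspring links: r = (1/2)^3 = 1/8).
r to a full niece or nephew = 1/4 (full aunt/uncle↔niece/nephew: two paths of length 3 through the shared grandparent pair: r = 2·(1/2)^3 = 1/4).
r to an offspring = 1/2 (one parent–offspring link: r = (1/2)^1 = 1/2).
Summing one r·B term per recipient: 1·0.25·0.479 + 1·0.125·0.49 + 4·0.25·0.0757 + 4·0.5·0.395 = 1.0467.

1.0467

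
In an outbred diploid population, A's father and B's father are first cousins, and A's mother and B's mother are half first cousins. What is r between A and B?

With two independent routes of shared ancestry, r is the sum of the two contributions.
A and B are related in two ways: second cousins through their fathers (r = 1/32) and half second cousins through their mothers (r = 1/64).
r = 1/32 + 1/64 = 0.046875.

0.046875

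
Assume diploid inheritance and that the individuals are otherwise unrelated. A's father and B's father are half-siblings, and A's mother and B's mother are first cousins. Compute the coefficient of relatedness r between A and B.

Relatedness sums over independent paths through distinct common ancestors.
A and B are related in two ways: half first cousins through their fathers (r = 1/16) and second cousins through their mothers (r = 1/32).
r = 1/16 + 1/32 = 0.09375.

0.09375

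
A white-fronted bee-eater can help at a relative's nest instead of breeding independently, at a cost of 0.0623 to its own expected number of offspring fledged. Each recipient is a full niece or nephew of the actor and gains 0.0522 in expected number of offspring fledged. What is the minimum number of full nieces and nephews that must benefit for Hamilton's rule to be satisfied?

5

r to a full niece or nephew = 1/4 (full aunt/uncle↔niece/nephew: two paths of length 3 through the shared grandparent pair: r = 2·(1/2)^3 = 1/4).
Hamilton's rule: n·r·B > C  ⇒  n > C/(r·B) = 0.0623/(0.25·0.0522) = 4.774.
The smallest integer exceeding 4.774 is 5.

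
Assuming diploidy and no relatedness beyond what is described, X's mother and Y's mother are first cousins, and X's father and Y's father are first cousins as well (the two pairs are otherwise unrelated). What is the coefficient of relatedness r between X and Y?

0.0625

Relatedness sums over independent paths through distinct common ancestors.
X and Y are related in two ways: second cousins through their mothers (r = 1/32) and second cousins through their fathers (r = 1/32).
r = 1/32 + 1/32 = 1/16 = 0.0625.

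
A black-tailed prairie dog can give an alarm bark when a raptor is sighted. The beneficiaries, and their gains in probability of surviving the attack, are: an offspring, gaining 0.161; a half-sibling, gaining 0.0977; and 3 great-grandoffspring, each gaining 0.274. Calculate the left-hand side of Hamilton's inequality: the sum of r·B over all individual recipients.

r to an offspring = 0.5 (one parent–offspring link: r = (1/2)^1 = 1/2).
r to a half-sibling = 1/4 (half-sibs share one parent — one path of length 2: r = (1/2)^2 = 1/4).
r to a great-grandoffspring = 0.125 (three parent–offspring links: r = (1/2)^3 = 1/8).
Summing one r·B term per recipient: 1·0.5·0.161 + 1·0.25·0.0977 + 3·0.125·0.274 = 0.207675.

0.207675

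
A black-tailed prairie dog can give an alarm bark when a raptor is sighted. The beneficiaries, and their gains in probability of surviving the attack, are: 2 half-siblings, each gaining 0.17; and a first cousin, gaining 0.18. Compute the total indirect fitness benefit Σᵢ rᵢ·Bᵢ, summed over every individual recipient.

0.1075

r to a half-sibling = 1/4 (half-sibs share one parent — one path of length 2: r = (1/2)^2 = 1/4).
r to a first cousin = 1/8 (first cousins share one grandparent pair — two paths of length 4: r = 2·(1/2)^4 = 1/8).
Summing one r·B term per recipient: 2·0.25·0.17 + 1·0.125·0.18 = 0.1075.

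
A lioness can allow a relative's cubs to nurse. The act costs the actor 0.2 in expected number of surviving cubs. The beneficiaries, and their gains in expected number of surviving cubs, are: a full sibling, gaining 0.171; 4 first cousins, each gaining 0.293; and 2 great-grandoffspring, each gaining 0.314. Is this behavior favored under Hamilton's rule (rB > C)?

Yes

Hamilton's rule: the trait is favored when the sum of r·B over every recipient exceeds the actor's cost C.
r to a full sibling = 1/2 (full sibs share both parents — two paths of length 2: r = 2·(1/2)^2 = 1/2).
r to a first cousin = 1/8 (first cousins share one grandparent pair — two paths of length 4: r = 2·(1/2)^4 = 1/8).
r to a great-grandoffspring = 1/8 (three parent–offspring links: r = (1/2)^3 = 1/8).
Summing one r·B term per recipient: 1·0.5·0.171 + 4·0.125·0.293 + 2·0.125·0.314 = 0.3105.
0.3105 > 0.2: the indirect benefit exceeds the cost.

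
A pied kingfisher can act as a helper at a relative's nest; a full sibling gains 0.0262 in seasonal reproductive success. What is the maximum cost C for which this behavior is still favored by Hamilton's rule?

0.0131

r to a full sibling = 1/2 (full sibs share both parents — two paths of length 2: r = 2·(1/2)^2 = 1/2).
Hamilton's rule: n·r·B > C, so the trait is favored while C < n·r·B = 1·0.5·0.0262 = 0.0131.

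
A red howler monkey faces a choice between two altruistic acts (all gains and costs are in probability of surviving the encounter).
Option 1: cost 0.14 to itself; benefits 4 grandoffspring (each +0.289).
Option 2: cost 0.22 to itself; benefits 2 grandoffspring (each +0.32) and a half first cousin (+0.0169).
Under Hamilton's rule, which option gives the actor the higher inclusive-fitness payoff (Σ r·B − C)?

Option 1

Option 1: r to a grandoffspring = 0.25.
Option 1: Σ r·B − C = (4·0.25·0.289) − 0.14 = 0.149.
Option 2: r to a grandoffspring = 0.25.
Option 2: r to a half first cousin = 0.0625.
Option 2: Σ r·B − C = (2·0.25·0.32 + 1·0.0625·0.0169) − 0.22 = -0.05894375.
Option 1 has the higher net inclusive-fitness payoff.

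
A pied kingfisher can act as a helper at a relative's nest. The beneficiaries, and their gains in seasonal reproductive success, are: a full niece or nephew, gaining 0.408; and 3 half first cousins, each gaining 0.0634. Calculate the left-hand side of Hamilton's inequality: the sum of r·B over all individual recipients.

0.1138875

r to a full niece or nephew = 1/4 (full aunt/uncle↔niece/nephew: two paths of length 3 through the shared grandparent pair: r = 2·(1/2)^3 = 1/4).
r to a half first cousin = 1/16 (half first cousins share one grandparent — one path of length 4: r = (1/2)^4 = 1/16).
Summing one r·B term per recipient: 1·0.25·0.408 + 3·0.0625·0.0634 = 0.1138875.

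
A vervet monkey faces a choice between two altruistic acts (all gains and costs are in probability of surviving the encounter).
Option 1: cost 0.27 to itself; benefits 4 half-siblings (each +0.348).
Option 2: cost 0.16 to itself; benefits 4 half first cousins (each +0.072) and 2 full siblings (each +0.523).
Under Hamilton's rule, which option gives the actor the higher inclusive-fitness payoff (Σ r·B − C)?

Option 2

Option 1: r to a half-sibling = 0.25.
Option 1: Σ r·B − C = (4·0.25·0.348) − 0.27 = 0.078.
Option 2: r to a half first cousin = 0.0625.
Option 2: r to a full sibling = 0.5.
Option 2: Σ r·B − C = (4·0.0625·0.072 + 2·0.5·0.523) − 0.16 = 0.381.
Option 2 has the higher net inclusive-fitness payoff.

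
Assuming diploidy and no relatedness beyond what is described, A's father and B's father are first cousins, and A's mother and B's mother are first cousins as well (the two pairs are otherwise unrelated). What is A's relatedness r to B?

Independent pedigree routes through distinct common ancestors add.
A and B are related in two ways: second cousins through their fathers (r = 1/32) and second cousins through their mothers (r = 1/32).
r = 1/32 + 1/32 = 1/16 = 0.0625.

0.0625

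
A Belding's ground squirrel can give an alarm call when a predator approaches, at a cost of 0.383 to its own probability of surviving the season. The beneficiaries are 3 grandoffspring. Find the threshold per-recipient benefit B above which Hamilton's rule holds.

r to a grandoffspring = 1/4 (two parent–offspring links: r = (1/2)^2 = 1/4).
Hamilton's rule with n recipients of equal r: n·r·B > C, so B > C/(n·r) = 0.383/(3·0.25) = 0.5107.

0.5107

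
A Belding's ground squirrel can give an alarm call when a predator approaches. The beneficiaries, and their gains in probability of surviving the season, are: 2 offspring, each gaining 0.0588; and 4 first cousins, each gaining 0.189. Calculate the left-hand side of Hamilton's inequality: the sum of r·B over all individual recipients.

0.1533

r to an offspring = 1/2 (one parent–offspring link: r = (1/2)^1 = 1/2).
r to a first cousin = 1/8 (first cousins share one grandparent pair — two paths of length 4: r = 2·(1/2)^4 = 1/8).
Summing one r·B term per recipient: 2·0.5·0.0588 + 4·0.125·0.189 = 0.1533.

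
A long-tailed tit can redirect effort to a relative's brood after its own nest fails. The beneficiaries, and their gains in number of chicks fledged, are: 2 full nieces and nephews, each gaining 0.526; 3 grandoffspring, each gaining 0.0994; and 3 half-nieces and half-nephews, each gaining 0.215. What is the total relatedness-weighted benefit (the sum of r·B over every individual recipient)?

0.418175

r to a full niece or nephew = 0.25 (full aunt/uncle↔niece/nephew: two paths of length 3 through the shared grandparent pair: r = 2·(1/2)^3 = 1/4).
r to a grandoffspring = 0.25 (two parent–offspring links: r = (1/2)^2 = 1/4).
r to a half-niece or half-nephew = 1/8 (half-aunt/uncle↔niece/nephew: one path of length 3: r = (1/2)^3 = 1/8).
Summing one r·B term per recipient: 2·0.25·0.526 + 3·0.25·0.0994 + 3·0.125·0.215 = 0.418175.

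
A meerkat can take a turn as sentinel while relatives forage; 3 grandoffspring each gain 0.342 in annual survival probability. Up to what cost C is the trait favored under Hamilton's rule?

r to a grandoffspring = 1/4 (two parent–offspring links: r = (1/2)^2 = 1/4).
Hamilton's rule: n·r·B > C, so the trait is favored while C < n·r·B = 3·0.25·0.342 = 0.2565.

0.2565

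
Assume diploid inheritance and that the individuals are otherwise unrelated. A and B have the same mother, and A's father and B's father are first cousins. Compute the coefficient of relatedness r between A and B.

0.28125

Independent pedigree routes through distinct common ancestors add.
A and B are related in two ways: half-sibs through their shared mother (r = 1/4) and second cousins through their fathers (r = 1/32).
r = 1/4 + 1/32 = 0.28125.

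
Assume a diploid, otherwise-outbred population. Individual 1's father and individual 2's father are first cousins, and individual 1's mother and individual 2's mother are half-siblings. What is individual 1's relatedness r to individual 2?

0.09375

Wright's path rule: contributions from independent ancestry routes add.
Individual 1 and individual 2 are related in two ways: second cousins through their fathers (r = 1/32) and half first cousins through their mothers (r = 1/16).
r = 1/32 + 1/16 = 0.09375.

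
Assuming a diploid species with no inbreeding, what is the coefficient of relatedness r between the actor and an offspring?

0.5

Each parent–offspring link contributes a factor of 1/2, and independent paths through distinct common ancestors add.
One parent–offspring link: r = (1/2)^1 = 1/2.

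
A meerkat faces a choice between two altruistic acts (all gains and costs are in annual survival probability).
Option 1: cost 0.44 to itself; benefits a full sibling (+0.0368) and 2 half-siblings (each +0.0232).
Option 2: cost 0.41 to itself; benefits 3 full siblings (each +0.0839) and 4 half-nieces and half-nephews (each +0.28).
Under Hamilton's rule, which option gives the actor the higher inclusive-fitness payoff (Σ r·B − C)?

Option 2

Option 1: r to a full sibling = 0.5.
Option 1: r to a half-sibling = 0.25.
Option 1: Σ r·B − C = (1·0.5·0.0368 + 2·0.25·0.0232) − 0.44 = -0.41.
Option 2: r to a full sibling = 0.5.
Option 2: r to a half-niece or half-nephew = 0.125.
Option 2: Σ r·B − C = (3·0.5·0.0839 + 4·0.125·0.28) − 0.41 = -0.14415.
Option 2 has the higher net inclusive-fitness payoff.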